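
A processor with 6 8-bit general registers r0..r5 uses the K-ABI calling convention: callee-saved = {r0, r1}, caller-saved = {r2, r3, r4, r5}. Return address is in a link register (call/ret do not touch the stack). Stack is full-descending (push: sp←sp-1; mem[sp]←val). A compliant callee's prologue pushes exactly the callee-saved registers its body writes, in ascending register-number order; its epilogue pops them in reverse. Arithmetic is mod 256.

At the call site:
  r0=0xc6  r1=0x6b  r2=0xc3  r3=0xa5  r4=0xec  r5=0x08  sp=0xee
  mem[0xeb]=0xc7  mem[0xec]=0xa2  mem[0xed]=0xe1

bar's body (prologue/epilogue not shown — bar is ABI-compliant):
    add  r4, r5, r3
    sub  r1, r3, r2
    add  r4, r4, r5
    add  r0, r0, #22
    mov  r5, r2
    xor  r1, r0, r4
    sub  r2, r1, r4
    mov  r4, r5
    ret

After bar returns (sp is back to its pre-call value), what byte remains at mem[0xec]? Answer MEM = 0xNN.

prologue: push r0 -> mem[0xed]=0xc6, sp=0xed
prologue: push r1 -> mem[0xec]=0x6b, sp=0xec
body[0] add  r4, r5, r3 -> r4=0xad
body[1] sub  r1, r3, r2 -> r1=0xe2
body[2] add  r4, r4, r5 -> r4=0xb5
body[3] add  r0, r0, #22 -> r0=0xdc
body[4] mov  r5, r2 -> r5=0xc3
body[5] xor  r1, r0, r4 -> r1=0x69
body[6] sub  r2, r1, r4 -> r2=0xb4
body[7] mov  r4, r5 -> r4=0xc3
epilogue: pop r1=0x6b, sp=0xed
epilogue: pop r0=0xc6, sp=0xee
prologue pushed ['r0', 'r1'] at ['0xed', '0xec']

MEM = 0x6b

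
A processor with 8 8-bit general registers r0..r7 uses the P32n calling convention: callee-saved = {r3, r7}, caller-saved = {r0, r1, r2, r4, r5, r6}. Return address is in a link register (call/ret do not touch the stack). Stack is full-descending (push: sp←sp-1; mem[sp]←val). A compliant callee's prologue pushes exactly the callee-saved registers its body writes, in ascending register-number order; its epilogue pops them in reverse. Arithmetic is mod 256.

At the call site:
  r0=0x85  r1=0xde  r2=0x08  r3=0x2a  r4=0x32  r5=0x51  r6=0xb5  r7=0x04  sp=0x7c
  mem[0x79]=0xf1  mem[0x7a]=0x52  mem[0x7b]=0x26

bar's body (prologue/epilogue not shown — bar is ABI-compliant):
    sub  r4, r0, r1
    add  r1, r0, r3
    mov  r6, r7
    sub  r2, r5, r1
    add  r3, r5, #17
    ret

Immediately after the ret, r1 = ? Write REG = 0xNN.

prologue: push r3 -> mem[0x7b]=0x2a, sp=0x7b
body[0] sub  r4, r0, r1 -> r4=0xa7
body[1] add  r1, r0, r3 -> r1=0xaf
body[2] mov  r6, r7 -> r6=0x04
body[3] sub  r2, r5, r1 -> r2=0xa2
body[4] add  r3, r5, #17 -> r3=0x62
epilogue: pop r3=0x2a, sp=0x7c
r1 is caller-saved -> body value

REG = 0xaf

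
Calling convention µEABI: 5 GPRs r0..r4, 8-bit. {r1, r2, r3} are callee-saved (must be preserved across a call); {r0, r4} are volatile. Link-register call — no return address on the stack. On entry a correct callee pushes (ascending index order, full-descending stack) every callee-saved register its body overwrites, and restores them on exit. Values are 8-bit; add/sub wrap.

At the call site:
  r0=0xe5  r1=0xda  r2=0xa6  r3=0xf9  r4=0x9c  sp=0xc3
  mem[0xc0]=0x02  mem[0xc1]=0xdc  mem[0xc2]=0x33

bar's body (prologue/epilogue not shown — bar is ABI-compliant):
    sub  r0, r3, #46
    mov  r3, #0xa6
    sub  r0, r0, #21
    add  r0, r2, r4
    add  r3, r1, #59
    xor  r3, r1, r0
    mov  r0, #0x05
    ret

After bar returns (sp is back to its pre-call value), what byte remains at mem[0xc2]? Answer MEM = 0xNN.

MEM = 0xf9

prologue: push r3 -> mem[0xc2]=0xf9, sp=0xc2
body[0] sub  r0, r3, #46 -> r0=0xcb
body[1] mov  r3, #0xa6 -> r3=0xa6
body[2] sub  r0, r0, #21 -> r0=0xb6
body[3] add  r0, r2, r4 -> r0=0x42
body[4] add  r3, r1, #59 -> r3=0x15
body[5] xor  r3, r1, r0 -> r3=0x98
body[6] mov  r0, #0x05 -> r0=0x05
epilogue: pop r3=0xf9, sp=0xc3
prologue pushed ['r3'] at ['0xc2']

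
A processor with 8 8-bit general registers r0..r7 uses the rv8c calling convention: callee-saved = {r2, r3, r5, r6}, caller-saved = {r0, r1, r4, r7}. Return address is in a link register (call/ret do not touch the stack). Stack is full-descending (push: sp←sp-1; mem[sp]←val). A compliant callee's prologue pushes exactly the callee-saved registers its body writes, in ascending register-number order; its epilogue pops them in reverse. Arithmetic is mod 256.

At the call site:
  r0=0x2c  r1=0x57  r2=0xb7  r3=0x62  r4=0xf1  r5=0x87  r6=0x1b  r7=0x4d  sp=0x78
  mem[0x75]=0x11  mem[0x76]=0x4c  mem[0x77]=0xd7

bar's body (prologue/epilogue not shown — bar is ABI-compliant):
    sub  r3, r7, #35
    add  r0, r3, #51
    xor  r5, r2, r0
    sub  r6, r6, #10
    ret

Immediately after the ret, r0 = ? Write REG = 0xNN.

REG = 0x5d

prologue: push r3 -> mem[0x77]=0x62, sp=0x77
prologue: push r5 -> mem[0x76]=0x87, sp=0x76
prologue: push r6 -> mem[0x75]=0x1b, sp=0x75
body[0] sub  r3, r7, #35 -> r3=0x2a
body[1] add  r0, r3, #51 -> r0=0x5d
body[2] xor  r5, r2, r0 -> r5=0xea
body[3] sub  r6, r6, #10 -> r6=0x11
epilogue: pop r6=0x1b, sp=0x76
epilogue: pop r5=0x87, sp=0x77
epilogue: pop r3=0x62, sp=0x78
r0 is caller-saved -> body value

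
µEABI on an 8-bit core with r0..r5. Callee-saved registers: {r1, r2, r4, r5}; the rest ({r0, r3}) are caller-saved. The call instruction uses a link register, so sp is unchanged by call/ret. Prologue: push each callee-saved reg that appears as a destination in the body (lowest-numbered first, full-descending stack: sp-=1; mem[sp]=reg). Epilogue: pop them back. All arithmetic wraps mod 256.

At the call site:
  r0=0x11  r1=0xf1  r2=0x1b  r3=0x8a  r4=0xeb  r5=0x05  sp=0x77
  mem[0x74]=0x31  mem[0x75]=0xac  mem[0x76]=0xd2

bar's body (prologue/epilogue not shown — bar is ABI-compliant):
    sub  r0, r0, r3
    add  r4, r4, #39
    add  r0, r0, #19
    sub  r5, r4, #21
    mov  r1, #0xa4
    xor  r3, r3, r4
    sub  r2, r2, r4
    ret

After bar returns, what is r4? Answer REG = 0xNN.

REG = 0xeb

prologue: push r1 -> mem[0x76]=0xf1, sp=0x76
prologue: push r2 -> mem[0x75]=0x1b, sp=0x75
prologue: push r4 -> mem[0x74]=0xeb, sp=0x74
prologue: push r5 -> mem[0x73]=0x05, sp=0x73
body[0] sub  r0, r0, r3 -> r0=0x87
body[1] add  r4, r4, #39 -> r4=0x12
body[2] add  r0, r0, #19 -> r0=0x9a
body[3] sub  r5, r4, #21 -> r5=0xfd
body[4] mov  r1, #0xa4 -> r1=0xa4
body[5] xor  r3, r3, r4 -> r3=0x98
body[6] sub  r2, r2, r4 -> r2=0x09
epilogue: pop r5=0x05, sp=0x74
epilogue: pop r4=0xeb, sp=0x75
epilogue: pop r2=0x1b, sp=0x76
epilogue: pop r1=0xf1, sp=0x77
r4 is callee-saved -> restored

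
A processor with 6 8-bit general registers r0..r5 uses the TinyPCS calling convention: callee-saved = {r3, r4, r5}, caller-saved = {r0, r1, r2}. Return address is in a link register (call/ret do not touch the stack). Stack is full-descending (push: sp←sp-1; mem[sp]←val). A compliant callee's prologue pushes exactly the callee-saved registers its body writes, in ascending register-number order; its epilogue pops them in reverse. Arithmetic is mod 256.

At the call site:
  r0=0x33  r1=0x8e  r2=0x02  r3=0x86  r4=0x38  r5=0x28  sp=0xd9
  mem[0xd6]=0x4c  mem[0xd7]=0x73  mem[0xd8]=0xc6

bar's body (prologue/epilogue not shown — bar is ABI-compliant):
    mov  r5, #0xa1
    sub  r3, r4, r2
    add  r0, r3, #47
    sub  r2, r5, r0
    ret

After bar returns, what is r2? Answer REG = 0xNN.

REG = 0x3c

prologue: push r3 → mem[0xd8]=0x86, sp=0xd8
prologue: push r5 → mem[0xd7]=0x28, sp=0xd7
body[0] mov  r5, #0xa1 → r5=0xa1
body[1] sub  r3, r4, r2 → r3=0x36
body[2] add  r0, r3, #47 → r0=0x65
body[3] sub  r2, r5, r0 → r2=0x3c
epilogue: pop r5=0x28, sp=0xd8
epilogue: pop r3=0x86, sp=0xd9
r2 is caller-saved → body value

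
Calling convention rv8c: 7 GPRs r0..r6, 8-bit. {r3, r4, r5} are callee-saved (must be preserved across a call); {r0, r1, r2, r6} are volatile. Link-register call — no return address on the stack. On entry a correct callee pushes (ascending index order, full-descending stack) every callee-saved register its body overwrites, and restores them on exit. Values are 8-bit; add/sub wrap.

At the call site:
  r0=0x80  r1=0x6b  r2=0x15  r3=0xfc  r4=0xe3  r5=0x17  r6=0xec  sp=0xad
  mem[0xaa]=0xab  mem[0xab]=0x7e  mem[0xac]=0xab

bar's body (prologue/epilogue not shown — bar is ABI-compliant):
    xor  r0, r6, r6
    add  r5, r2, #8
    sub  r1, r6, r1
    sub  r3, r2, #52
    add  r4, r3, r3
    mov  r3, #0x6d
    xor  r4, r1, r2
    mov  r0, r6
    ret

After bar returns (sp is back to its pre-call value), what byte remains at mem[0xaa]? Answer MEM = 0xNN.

MEM = 0x17

prologue: push r3 -> mem[0xac]=0xfc, sp=0xac
prologue: push r4 -> mem[0xab]=0xe3, sp=0xab
prologue: push r5 -> mem[0xaa]=0x17, sp=0xaa
body[0] xor  r0, r6, r6 -> r0=0x00
body[1] add  r5, r2, #8 -> r5=0x1d
body[2] sub  r1, r6, r1 -> r1=0x81
body[3] sub  r3, r2, #52 -> r3=0xe1
body[4] add  r4, r3, r3 -> r4=0xc2
body[5] mov  r3, #0x6d -> r3=0x6d
body[6] xor  r4, r1, r2 -> r4=0x94
body[7] mov  r0, r6 -> r0=0xec
epilogue: pop r5=0x17, sp=0xab
epilogue: pop r4=0xe3, sp=0xac
epilogue: pop r3=0xfc, sp=0xad
prologue pushed ['r3', 'r4', 'r5'] at ['0xac', '0xab', '0xaa']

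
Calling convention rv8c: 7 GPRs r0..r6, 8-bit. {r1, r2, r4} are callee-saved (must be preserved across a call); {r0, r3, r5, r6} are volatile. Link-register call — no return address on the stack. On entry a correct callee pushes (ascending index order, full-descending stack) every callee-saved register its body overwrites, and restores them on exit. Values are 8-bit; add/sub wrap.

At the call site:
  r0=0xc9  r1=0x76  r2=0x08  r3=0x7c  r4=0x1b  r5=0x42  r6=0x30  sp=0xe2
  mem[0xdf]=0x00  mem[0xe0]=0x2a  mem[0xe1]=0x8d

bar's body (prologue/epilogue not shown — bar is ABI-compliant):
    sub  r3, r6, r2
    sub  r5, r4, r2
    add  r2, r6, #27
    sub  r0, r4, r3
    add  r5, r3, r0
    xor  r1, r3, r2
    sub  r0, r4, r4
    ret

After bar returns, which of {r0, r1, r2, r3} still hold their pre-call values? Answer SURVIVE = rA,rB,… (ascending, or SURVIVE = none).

SURVIVE = r1,r2

prologue: push r1 -> mem[0xe1]=0x76, sp=0xe1
prologue: push r2 -> mem[0xe0]=0x08, sp=0xe0
body[0] sub  r3, r6, r2 -> r3=0x28
body[1] sub  r5, r4, r2 -> r5=0x13
body[2] add  r2, r6, #27 -> r2=0x4b
body[3] sub  r0, r4, r3 -> r0=0xf3
body[4] add  r5, r3, r0 -> r5=0x1b
body[5] xor  r1, r3, r2 -> r1=0x63
body[6] sub  r0, r4, r4 -> r0=0x00
epilogue: pop r2=0x08, sp=0xe1
epilogue: pop r1=0x76, sp=0xe2
r0: caller-saved, written=True
r1: callee-saved, written=True
r2: callee-saved, written=True
r3: caller-saved, written=True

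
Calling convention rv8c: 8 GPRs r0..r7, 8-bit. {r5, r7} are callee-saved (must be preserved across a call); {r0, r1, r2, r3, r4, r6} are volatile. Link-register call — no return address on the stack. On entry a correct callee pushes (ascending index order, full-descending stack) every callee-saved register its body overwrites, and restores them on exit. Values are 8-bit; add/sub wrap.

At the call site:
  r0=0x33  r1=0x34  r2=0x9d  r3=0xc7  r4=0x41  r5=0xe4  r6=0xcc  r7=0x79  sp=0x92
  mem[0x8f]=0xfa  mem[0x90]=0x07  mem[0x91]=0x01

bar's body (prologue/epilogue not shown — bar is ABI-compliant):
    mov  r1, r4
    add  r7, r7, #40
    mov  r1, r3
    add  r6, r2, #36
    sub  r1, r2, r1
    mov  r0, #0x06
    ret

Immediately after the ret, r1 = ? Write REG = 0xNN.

REG = 0xd6

prologue: push r7 → mem[0x91]=0x79, sp=0x91
body[0] mov  r1, r4 → r1=0x41
body[1] add  r7, r7, #40 → r7=0xa1
body[2] mov  r1, r3 → r1=0xc7
body[3] add  r6, r2, #36 → r6=0xc1
body[4] sub  r1, r2, r1 → r1=0xd6
body[5] mov  r0, #0x06 → r0=0x06
epilogue: pop r7=0x79, sp=0x92
r1 is caller-saved → body value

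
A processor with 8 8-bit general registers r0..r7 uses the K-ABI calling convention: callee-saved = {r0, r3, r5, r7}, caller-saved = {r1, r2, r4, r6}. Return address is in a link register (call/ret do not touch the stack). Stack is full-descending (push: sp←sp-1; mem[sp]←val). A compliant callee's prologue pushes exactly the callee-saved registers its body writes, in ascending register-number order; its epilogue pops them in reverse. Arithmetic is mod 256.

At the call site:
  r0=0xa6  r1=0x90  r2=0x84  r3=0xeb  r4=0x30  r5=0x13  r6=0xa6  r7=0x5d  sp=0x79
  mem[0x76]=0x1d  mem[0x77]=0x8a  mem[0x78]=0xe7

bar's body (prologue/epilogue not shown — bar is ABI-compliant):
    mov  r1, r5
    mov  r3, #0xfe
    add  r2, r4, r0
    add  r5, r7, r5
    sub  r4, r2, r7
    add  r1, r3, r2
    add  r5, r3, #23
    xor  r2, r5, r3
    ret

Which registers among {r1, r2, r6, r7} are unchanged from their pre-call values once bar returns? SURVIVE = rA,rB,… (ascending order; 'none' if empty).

SURVIVE = r6,r7

prologue: push r3 -> mem[0x78]=0xeb, sp=0x78
prologue: push r5 -> mem[0x77]=0x13, sp=0x77
body[0] mov  r1, r5 -> r1=0x13
body[1] mov  r3, #0xfe -> r3=0xfe
body[2] add  r2, r4, r0 -> r2=0xd6
body[3] add  r5, r7, r5 -> r5=0x70
body[4] sub  r4, r2, r7 -> r4=0x79
body[5] add  r1, r3, r2 -> r1=0xd4
body[6] add  r5, r3, #23 -> r5=0x15
body[7] xor  r2, r5, r3 -> r2=0xeb
epilogue: pop r5=0x13, sp=0x78
epilogue: pop r3=0xeb, sp=0x79
r1: caller-saved, written=True
r2: caller-saved, written=True
r6: caller-saved, written=False
r7: callee-saved, written=False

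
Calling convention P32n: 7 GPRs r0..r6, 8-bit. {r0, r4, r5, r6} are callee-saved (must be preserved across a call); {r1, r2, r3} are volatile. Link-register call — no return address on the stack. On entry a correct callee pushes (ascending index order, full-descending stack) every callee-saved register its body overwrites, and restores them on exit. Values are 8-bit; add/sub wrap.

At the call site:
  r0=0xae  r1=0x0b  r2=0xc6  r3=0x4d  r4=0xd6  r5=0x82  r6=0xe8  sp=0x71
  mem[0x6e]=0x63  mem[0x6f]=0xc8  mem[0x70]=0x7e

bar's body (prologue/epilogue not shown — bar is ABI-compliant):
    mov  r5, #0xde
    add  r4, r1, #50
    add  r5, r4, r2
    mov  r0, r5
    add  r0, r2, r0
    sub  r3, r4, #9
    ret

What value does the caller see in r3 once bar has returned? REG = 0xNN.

REG = 0x34

prologue: push r0 -> mem[0x70]=0xae, sp=0x70
prologue: push r4 -> mem[0x6f]=0xd6, sp=0x6f
prologue: push r5 -> mem[0x6e]=0x82, sp=0x6e
body[0] mov  r5, #0xde -> r5=0xde
body[1] add  r4, r1, #50 -> r4=0x3d
body[2] add  r5, r4, r2 -> r5=0x03
body[3] mov  r0, r5 -> r0=0x03
body[4] add  r0, r2, r0 -> r0=0xc9
body[5] sub  r3, r4, #9 -> r3=0x34
epilogue: pop r5=0x82, sp=0x6f
epilogue: pop r4=0xd6, sp=0x70
epilogue: pop r0=0xae, sp=0x71
r3 is caller-saved -> body value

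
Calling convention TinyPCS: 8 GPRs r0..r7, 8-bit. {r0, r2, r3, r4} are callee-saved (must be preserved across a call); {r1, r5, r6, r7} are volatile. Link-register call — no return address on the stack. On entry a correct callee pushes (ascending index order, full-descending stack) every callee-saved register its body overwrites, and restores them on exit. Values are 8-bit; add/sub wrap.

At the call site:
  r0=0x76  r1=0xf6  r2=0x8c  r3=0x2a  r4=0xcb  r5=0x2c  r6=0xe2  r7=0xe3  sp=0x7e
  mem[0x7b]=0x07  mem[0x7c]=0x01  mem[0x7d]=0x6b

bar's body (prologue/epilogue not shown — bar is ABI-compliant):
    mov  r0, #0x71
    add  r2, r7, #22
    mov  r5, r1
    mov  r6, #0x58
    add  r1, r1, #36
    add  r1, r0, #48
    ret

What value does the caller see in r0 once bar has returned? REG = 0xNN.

prologue: push r0 -> mem[0x7d]=0x76, sp=0x7d
prologue: push r2 -> mem[0x7c]=0x8c, sp=0x7c
body[0] mov  r0, #0x71 -> r0=0x71
body[1] add  r2, r7, #22 -> r2=0xf9
body[2] mov  r5, r1 -> r5=0xf6
body[3] mov  r6, #0x58 -> r6=0x58
body[4] add  r1, r1, #36 -> r1=0x1a
body[5] add  r1, r0, #48 -> r1=0xa1
epilogue: pop r2=0x8c, sp=0x7d
epilogue: pop r0=0x76, sp=0x7e
r0 is callee-saved -> restored

REG = 0x76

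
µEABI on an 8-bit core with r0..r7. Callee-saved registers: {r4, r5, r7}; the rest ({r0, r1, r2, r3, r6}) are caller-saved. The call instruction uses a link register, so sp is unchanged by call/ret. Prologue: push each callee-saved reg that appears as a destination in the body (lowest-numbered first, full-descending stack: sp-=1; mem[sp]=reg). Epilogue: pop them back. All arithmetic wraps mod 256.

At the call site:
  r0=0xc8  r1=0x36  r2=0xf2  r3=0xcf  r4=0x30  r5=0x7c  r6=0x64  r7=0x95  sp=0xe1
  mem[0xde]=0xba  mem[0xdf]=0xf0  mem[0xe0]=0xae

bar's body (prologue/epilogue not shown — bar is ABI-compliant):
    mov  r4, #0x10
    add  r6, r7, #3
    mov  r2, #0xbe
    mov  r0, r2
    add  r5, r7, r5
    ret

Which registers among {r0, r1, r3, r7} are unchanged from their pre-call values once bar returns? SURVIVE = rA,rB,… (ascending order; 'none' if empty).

prologue: push r4 -> mem[0xe0]=0x30, sp=0xe0
prologue: push r5 -> mem[0xdf]=0x7c, sp=0xdf
body[0] mov  r4, #0x10 -> r4=0x10
body[1] add  r6, r7, #3 -> r6=0x98
body[2] mov  r2, #0xbe -> r2=0xbe
body[3] mov  r0, r2 -> r0=0xbe
body[4] add  r5, r7, r5 -> r5=0x11
epilogue: pop r5=0x7c, sp=0xe0
epilogue: pop r4=0x30, sp=0xe1
r0: caller-saved, written=True
r1: caller-saved, written=False
r3: caller-saved, written=False
r7: callee-saved, written=False

SURVIVE = r1,r3,r7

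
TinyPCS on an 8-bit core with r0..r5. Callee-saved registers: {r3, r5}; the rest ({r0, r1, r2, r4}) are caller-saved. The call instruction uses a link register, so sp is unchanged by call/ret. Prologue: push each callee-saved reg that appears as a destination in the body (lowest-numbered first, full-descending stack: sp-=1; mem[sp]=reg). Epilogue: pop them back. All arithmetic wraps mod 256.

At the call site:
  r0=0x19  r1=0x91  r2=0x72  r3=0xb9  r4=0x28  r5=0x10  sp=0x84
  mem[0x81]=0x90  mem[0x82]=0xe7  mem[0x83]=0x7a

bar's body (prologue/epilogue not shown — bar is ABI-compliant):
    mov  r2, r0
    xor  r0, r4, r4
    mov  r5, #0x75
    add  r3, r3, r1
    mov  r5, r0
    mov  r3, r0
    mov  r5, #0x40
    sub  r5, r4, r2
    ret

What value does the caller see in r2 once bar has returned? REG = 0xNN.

REG = 0x19

prologue: push r3 → mem[0x83]=0xb9, sp=0x83
prologue: push r5 → mem[0x82]=0x10, sp=0x82
body[0] mov  r2, r0 → r2=0x19
body[1] xor  r0, r4, r4 → r0=0x00
body[2] mov  r5, #0x75 → r5=0x75
body[3] add  r3, r3, r1 → r3=0x4a
body[4] mov  r5, r0 → r5=0x00
body[5] mov  r3, r0 → r3=0x00
body[6] mov  r5, #0x40 → r5=0x40
body[7] sub  r5, r4, r2 → r5=0x0f
epilogue: pop r5=0x10, sp=0x83
epilogue: pop r3=0xb9, sp=0x84
r2 is caller-saved → body value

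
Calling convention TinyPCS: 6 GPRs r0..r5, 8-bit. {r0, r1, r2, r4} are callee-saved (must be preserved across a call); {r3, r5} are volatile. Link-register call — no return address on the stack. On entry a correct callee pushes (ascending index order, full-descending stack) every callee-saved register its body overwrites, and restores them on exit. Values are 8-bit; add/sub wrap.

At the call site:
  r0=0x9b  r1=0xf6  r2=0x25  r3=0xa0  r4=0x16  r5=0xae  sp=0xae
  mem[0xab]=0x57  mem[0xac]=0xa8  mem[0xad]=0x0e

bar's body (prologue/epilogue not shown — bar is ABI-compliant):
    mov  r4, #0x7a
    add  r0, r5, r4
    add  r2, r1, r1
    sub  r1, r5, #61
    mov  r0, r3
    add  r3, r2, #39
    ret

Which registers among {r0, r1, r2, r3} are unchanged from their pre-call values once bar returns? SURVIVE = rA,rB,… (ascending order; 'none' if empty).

prologue: push r0 -> mem[0xad]=0x9b, sp=0xad
prologue: push r1 -> mem[0xac]=0xf6, sp=0xac
prologue: push r2 -> mem[0xab]=0x25, sp=0xab
prologue: push r4 -> mem[0xaa]=0x16, sp=0xaa
body[0] mov  r4, #0x7a -> r4=0x7a
body[1] add  r0, r5, r4 -> r0=0x28
body[2] add  r2, r1, r1 -> r2=0xec
body[3] sub  r1, r5, #61 -> r1=0x71
body[4] mov  r0, r3 -> r0=0xa0
body[5] add  r3, r2, #39 -> r3=0x13
epilogue: pop r4=0x16, sp=0xab
epilogue: pop r2=0x25, sp=0xac
epilogue: pop r1=0xf6, sp=0xad
epilogue: pop r0=0x9b, sp=0xae
r0: callee-saved, written=True
r1: callee-saved, written=True
r2: callee-saved, written=True
r3: caller-saved, written=True

SURVIVE = r0,r1,r2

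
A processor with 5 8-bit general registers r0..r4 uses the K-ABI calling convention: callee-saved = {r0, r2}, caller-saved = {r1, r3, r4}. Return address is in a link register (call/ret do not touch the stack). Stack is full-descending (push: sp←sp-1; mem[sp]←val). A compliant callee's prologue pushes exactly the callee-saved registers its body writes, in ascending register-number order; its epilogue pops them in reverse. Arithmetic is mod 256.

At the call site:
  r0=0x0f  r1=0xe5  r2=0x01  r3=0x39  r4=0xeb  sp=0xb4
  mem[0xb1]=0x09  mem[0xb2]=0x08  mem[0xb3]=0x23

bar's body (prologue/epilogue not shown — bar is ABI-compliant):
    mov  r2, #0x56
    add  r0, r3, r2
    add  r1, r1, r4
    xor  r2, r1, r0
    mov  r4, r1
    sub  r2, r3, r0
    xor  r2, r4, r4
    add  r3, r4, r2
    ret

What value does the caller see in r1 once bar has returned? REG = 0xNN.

prologue: push r0 → mem[0xb3]=0x0f, sp=0xb3
prologue: push r2 → mem[0xb2]=0x01, sp=0xb2
body[0] mov  r2, #0x56 → r2=0x56
body[1] add  r0, r3, r2 → r0=0x8f
body[2] add  r1, r1, r4 → r1=0xd0
body[3] xor  r2, r1, r0 → r2=0x5f
body[4] mov  r4, r1 → r4=0xd0
body[5] sub  r2, r3, r0 → r2=0xaa
body[6] xor  r2, r4, r4 → r2=0x00
body[7] add  r3, r4, r2 → r3=0xd0
epilogue: pop r2=0x01, sp=0xb3
epilogue: pop r0=0x0f, sp=0xb4
r1 is caller-saved → body value

REG = 0xd0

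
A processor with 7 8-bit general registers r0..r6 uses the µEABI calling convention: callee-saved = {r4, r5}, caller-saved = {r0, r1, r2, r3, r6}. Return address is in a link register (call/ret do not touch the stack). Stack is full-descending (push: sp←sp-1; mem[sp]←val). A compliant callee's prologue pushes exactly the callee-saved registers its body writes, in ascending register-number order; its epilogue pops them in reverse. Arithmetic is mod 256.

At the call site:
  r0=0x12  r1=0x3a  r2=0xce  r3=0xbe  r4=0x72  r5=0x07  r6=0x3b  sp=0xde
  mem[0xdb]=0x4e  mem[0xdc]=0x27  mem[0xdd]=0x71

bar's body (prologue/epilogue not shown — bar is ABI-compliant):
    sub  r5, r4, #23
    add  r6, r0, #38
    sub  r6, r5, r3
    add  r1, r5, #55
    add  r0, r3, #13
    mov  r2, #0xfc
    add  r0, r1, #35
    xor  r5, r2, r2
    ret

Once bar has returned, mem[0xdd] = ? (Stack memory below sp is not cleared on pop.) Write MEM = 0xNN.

MEM = 0x07

prologue: push r5 → mem[0xdd]=0x07, sp=0xdd
body[0] sub  r5, r4, #23 → r5=0x5b
body[1] add  r6, r0, #38 → r6=0x38
body[2] sub  r6, r5, r3 → r6=0x9d
body[3] add  r1, r5, #55 → r1=0x92
body[4] add  r0, r3, #13 → r0=0xcb
body[5] mov  r2, #0xfc → r2=0xfc
body[6] add  r0, r1, #35 → r0=0xb5
body[7] xor  r5, r2, r2 → r5=0x00
epilogue: pop r5=0x07, sp=0xde
prologue pushed ['r5'] at ['0xdd']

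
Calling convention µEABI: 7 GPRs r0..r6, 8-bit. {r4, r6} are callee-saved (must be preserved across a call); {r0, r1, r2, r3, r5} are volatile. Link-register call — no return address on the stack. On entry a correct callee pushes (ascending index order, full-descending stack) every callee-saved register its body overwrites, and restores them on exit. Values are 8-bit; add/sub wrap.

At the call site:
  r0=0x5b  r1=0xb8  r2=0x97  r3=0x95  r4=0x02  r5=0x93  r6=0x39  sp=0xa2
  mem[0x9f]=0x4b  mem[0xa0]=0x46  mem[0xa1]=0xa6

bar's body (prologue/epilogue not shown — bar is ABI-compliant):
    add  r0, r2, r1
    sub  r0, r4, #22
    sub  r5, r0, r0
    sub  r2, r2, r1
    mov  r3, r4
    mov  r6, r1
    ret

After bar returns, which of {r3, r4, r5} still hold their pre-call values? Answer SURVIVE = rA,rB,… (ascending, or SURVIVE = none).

SURVIVE = r4

prologue: push r6 → mem[0xa1]=0x39, sp=0xa1
body[0] add  r0, r2, r1 → r0=0x4f
body[1] sub  r0, r4, #22 → r0=0xec
body[2] sub  r5, r0, r0 → r5=0x00
body[3] sub  r2, r2, r1 → r2=0xdf
body[4] mov  r3, r4 → r3=0x02
body[5] mov  r6, r1 → r6=0xb8
epilogue: pop r6=0x39, sp=0xa2
r3: caller-saved, written=True
r4: callee-saved, written=False
r5: caller-saved, written=True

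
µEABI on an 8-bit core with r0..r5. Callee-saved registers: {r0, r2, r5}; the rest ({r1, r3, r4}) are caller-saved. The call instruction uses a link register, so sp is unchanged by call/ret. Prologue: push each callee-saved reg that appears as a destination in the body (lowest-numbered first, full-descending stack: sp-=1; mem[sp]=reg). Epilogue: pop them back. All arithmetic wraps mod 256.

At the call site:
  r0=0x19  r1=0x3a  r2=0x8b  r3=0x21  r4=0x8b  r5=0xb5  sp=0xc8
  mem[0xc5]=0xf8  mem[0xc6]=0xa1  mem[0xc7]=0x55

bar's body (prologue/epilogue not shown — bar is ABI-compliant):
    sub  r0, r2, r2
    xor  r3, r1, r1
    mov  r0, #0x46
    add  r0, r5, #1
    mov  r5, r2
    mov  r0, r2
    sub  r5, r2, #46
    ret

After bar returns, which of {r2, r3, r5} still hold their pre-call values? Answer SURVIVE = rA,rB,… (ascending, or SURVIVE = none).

SURVIVE = r2,r5

prologue: push r0 -> mem[0xc7]=0x19, sp=0xc7
prologue: push r5 -> mem[0xc6]=0xb5, sp=0xc6
body[0] sub  r0, r2, r2 -> r0=0x00
body[1] xor  r3, r1, r1 -> r3=0x00
body[2] mov  r0, #0x46 -> r0=0x46
body[3] add  r0, r5, #1 -> r0=0xb6
body[4] mov  r5, r2 -> r5=0x8b
body[5] mov  r0, r2 -> r0=0x8b
body[6] sub  r5, r2, #46 -> r5=0x5d
epilogue: pop r5=0xb5, sp=0xc7
epilogue: pop r0=0x19, sp=0xc8
r2: callee-saved, written=False
r3: caller-saved, written=True
r5: callee-saved, written=True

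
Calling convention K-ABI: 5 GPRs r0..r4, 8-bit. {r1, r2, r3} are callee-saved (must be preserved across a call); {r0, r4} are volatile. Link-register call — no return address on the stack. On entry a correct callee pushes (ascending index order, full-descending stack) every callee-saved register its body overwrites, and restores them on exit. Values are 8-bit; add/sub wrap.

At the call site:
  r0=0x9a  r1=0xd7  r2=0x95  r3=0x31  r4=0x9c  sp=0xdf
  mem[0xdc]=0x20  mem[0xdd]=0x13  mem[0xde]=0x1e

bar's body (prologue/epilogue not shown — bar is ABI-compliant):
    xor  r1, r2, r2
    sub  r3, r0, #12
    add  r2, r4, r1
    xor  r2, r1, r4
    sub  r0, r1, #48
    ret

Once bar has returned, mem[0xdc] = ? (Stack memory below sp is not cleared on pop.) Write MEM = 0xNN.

MEM = 0x31

prologue: push r1 -> mem[0xde]=0xd7, sp=0xde
prologue: push r2 -> mem[0xdd]=0x95, sp=0xdd
prologue: push r3 -> mem[0xdc]=0x31, sp=0xdc
body[0] xor  r1, r2, r2 -> r1=0x00
body[1] sub  r3, r0, #12 -> r3=0x8e
body[2] add  r2, r4, r1 -> r2=0x9c
body[3] xor  r2, r1, r4 -> r2=0x9c
body[4] sub  r0, r1, #48 -> r0=0xd0
epilogue: pop r3=0x31, sp=0xdd
epilogue: pop r2=0x95, sp=0xde
epilogue: pop r1=0xd7, sp=0xdf
prologue pushed ['r1', 'r2', 'r3'] at ['0xde', '0xdd', '0xdc']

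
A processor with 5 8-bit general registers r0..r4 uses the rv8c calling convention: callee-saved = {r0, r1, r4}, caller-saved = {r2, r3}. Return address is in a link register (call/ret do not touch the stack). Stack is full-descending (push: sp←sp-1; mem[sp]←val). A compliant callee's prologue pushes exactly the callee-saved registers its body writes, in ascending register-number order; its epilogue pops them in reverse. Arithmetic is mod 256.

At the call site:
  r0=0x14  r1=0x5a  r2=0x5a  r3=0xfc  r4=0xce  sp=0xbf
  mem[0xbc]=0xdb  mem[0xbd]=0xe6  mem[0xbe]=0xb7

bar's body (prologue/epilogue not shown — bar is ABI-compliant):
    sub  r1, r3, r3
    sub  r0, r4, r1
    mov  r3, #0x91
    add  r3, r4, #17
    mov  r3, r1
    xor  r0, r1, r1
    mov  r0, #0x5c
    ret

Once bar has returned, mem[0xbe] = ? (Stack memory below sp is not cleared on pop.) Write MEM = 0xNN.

prologue: push r0 → mem[0xbe]=0x14, sp=0xbe
prologue: push r1 → mem[0xbd]=0x5a, sp=0xbd
body[0] sub  r1, r3, r3 → r1=0x00
body[1] sub  r0, r4, r1 → r0=0xce
body[2] mov  r3, #0x91 → r3=0x91
body[3] add  r3, r4, #17 → r3=0xdf
body[4] mov  r3, r1 → r3=0x00
body[5] xor  r0, r1, r1 → r0=0x00
body[6] mov  r0, #0x5c → r0=0x5c
epilogue: pop r1=0x5a, sp=0xbe
epilogue: pop r0=0x14, sp=0xbf
prologue pushed ['r0', 'r1'] at ['0xbe', '0xbd']

MEM = 0x14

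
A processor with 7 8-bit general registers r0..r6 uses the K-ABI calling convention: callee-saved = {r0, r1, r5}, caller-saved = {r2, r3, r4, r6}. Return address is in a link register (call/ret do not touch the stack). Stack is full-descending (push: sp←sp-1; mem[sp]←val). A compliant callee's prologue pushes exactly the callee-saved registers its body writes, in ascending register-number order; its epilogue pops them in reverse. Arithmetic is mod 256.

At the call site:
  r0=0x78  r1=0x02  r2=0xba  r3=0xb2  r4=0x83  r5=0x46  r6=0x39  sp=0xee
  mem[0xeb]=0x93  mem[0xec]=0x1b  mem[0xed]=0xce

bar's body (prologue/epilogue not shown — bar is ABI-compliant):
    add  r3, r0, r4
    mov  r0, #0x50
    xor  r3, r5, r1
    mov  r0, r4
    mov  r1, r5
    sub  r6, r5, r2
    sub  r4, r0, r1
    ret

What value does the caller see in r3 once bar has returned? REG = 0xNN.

REG = 0x44

prologue: push r0 → mem[0xed]=0x78, sp=0xed
prologue: push r1 → mem[0xec]=0x02, sp=0xec
body[0] add  r3, r0, r4 → r3=0xfb
body[1] mov  r0, #0x50 → r0=0x50
body[2] xor  r3, r5, r1 → r3=0x44
body[3] mov  r0, r4 → r0=0x83
body[4] mov  r1, r5 → r1=0x46
body[5] sub  r6, r5, r2 → r6=0x8c
body[6] sub  r4, r0, r1 → r4=0x3d
epilogue: pop r1=0x02, sp=0xed
epilogue: pop r0=0x78, sp=0xee
r3 is caller-saved → body value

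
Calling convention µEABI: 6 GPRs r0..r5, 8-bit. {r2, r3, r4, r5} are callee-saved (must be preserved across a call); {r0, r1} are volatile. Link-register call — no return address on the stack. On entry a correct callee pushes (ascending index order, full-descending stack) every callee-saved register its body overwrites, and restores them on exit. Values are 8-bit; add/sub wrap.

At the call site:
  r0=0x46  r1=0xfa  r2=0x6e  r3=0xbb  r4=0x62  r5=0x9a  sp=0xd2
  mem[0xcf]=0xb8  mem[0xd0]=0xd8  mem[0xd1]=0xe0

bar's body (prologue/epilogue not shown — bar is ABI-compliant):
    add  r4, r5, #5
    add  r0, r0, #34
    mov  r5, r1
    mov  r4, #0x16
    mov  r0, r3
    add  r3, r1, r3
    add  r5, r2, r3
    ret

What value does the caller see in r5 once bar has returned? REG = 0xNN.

prologue: push r3 → mem[0xd1]=0xbb, sp=0xd1
prologue: push r4 → mem[0xd0]=0x62, sp=0xd0
prologue: push r5 → mem[0xcf]=0x9a, sp=0xcf
body[0] add  r4, r5, #5 → r4=0x9f
body[1] add  r0, r0, #34 → r0=0x68
body[2] mov  r5, r1 → r5=0xfa
body[3] mov  r4, #0x16 → r4=0x16
body[4] mov  r0, r3 → r0=0xbb
body[5] add  r3, r1, r3 → r3=0xb5
body[6] add  r5, r2, r3 → r5=0x23
epilogue: pop r5=0x9a, sp=0xd0
epilogue: pop r4=0x62, sp=0xd1
epilogue: pop r3=0xbb, sp=0xd2
r5 is callee-saved → restored

REG = 0x9a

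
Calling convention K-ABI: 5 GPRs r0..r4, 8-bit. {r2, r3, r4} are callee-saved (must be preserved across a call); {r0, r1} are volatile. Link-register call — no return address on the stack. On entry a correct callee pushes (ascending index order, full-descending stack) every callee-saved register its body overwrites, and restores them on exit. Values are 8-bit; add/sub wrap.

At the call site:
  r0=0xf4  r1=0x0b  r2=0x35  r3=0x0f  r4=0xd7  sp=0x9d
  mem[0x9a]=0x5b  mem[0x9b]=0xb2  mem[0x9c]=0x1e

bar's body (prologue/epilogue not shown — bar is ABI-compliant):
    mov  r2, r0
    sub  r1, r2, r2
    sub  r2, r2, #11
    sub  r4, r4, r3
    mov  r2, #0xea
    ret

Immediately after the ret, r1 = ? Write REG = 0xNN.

REG = 0x00

prologue: push r2 → mem[0x9c]=0x35, sp=0x9c
prologue: push r4 → mem[0x9b]=0xd7, sp=0x9b
body[0] mov  r2, r0 → r2=0xf4
body[1] sub  r1, r2, r2 → r1=0x00
body[2] sub  r2, r2, #11 → r2=0xe9
body[3] sub  r4, r4, r3 → r4=0xc8
body[4] mov  r2, #0xea → r2=0xea
epilogue: pop r4=0xd7, sp=0x9c
epilogue: pop r2=0x35, sp=0x9d
r1 is caller-saved → body value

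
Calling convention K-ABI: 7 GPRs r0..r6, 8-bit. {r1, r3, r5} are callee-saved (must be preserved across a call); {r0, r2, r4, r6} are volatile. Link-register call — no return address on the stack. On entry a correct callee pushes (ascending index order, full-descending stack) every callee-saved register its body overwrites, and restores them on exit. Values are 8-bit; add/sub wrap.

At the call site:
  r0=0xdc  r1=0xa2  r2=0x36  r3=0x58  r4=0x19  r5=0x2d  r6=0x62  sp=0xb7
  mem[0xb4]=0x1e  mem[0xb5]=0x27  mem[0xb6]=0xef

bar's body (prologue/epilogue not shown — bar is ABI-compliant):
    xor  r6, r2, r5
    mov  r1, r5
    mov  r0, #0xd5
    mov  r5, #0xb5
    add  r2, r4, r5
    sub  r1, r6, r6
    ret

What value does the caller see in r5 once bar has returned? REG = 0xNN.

prologue: push r1 → mem[0xb6]=0xa2, sp=0xb6
prologue: push r5 → mem[0xb5]=0x2d, sp=0xb5
body[0] xor  r6, r2, r5 → r6=0x1b
body[1] mov  r1, r5 → r1=0x2d
body[2] mov  r0, #0xd5 → r0=0xd5
body[3] mov  r5, #0xb5 → r5=0xb5
body[4] add  r2, r4, r5 → r2=0xce
body[5] sub  r1, r6, r6 → r1=0x00
epilogue: pop r5=0x2d, sp=0xb6
epilogue: pop r1=0xa2, sp=0xb7
r5 is callee-saved → restored

REG = 0x2d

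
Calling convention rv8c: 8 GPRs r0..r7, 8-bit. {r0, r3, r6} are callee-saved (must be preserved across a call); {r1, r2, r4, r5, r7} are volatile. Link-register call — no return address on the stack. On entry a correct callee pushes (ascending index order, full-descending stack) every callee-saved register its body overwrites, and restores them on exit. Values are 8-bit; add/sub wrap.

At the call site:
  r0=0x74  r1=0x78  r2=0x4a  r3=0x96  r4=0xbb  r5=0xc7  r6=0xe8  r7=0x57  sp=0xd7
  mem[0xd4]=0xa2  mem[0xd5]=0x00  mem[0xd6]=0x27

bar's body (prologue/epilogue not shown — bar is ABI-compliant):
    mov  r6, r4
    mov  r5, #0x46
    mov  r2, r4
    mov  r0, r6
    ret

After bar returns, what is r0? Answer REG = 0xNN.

REG = 0x74

prologue: push r0 → mem[0xd6]=0x74, sp=0xd6
prologue: push r6 → mem[0xd5]=0xe8, sp=0xd5
body[0] mov  r6, r4 → r6=0xbb
body[1] mov  r5, #0x46 → r5=0x46
body[2] mov  r2, r4 → r2=0xbb
body[3] mov  r0, r6 → r0=0xbb
epilogue: pop r6=0xe8, sp=0xd6
epilogue: pop r0=0x74, sp=0xd7
r0 is callee-saved → restored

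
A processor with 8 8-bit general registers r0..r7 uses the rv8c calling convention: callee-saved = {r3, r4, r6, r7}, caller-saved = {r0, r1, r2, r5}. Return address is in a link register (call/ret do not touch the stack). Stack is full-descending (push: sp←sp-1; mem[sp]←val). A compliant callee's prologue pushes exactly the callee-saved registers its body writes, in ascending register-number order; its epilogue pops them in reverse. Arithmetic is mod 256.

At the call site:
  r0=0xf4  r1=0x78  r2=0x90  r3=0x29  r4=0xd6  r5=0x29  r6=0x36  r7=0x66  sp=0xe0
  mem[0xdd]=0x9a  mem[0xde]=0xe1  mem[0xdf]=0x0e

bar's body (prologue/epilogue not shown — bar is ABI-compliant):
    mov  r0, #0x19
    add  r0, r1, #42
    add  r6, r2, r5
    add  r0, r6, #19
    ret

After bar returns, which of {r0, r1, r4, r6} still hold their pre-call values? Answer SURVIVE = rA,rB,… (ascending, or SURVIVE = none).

SURVIVE = r1,r4,r6

prologue: push r6 → mem[0xdf]=0x36, sp=0xdf
body[0] mov  r0, #0x19 → r0=0x19
body[1] add  r0, r1, #42 → r0=0xa2
body[2] add  r6, r2, r5 → r6=0xb9
body[3] add  r0, r6, #19 → r0=0xcc
epilogue: pop r6=0x36, sp=0xe0
r0: caller-saved, written=True
r1: caller-saved, written=False
r4: callee-saved, written=False
r6: callee-saved, written=True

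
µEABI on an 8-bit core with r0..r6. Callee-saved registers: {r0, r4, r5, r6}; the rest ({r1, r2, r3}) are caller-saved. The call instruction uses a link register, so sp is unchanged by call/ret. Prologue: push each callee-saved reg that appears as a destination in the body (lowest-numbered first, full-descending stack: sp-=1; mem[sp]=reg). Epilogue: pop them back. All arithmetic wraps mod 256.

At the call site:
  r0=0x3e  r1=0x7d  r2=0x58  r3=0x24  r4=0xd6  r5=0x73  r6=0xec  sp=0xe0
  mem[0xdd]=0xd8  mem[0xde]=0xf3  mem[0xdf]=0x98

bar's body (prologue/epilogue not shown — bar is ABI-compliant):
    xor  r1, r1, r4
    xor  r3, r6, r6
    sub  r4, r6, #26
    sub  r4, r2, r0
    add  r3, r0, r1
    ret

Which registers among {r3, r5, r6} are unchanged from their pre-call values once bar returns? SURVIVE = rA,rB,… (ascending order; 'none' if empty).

prologue: push r4 -> mem[0xdf]=0xd6, sp=0xdf
body[0] xor  r1, r1, r4 -> r1=0xab
body[1] xor  r3, r6, r6 -> r3=0x00
body[2] sub  r4, r6, #26 -> r4=0xd2
body[3] sub  r4, r2, r0 -> r4=0x1a
body[4] add  r3, r0, r1 -> r3=0xe9
epilogue: pop r4=0xd6, sp=0xe0
r3: caller-saved, written=True
r5: callee-saved, written=False
r6: callee-saved, written=False

SURVIVE = r5,r6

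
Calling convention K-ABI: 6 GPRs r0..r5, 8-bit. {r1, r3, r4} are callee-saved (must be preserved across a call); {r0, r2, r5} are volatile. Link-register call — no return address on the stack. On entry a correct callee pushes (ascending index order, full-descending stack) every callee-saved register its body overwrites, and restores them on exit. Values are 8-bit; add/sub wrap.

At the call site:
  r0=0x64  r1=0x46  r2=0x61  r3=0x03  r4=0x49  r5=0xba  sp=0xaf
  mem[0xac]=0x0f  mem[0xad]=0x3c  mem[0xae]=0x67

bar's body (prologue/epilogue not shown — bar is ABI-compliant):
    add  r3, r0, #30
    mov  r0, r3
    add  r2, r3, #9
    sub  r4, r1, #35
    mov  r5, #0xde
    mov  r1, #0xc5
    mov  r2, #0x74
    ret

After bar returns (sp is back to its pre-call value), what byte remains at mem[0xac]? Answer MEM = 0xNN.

prologue: push r1 -> mem[0xae]=0x46, sp=0xae
prologue: push r3 -> mem[0xad]=0x03, sp=0xad
prologue: push r4 -> mem[0xac]=0x49, sp=0xac
body[0] add  r3, r0, #30 -> r3=0x82
body[1] mov  r0, r3 -> r0=0x82
body[2] add  r2, r3, #9 -> r2=0x8b
body[3] sub  r4, r1, #35 -> r4=0x23
body[4] mov  r5, #0xde -> r5=0xde
body[5] mov  r1, #0xc5 -> r1=0xc5
body[6] mov  r2, #0x74 -> r2=0x74
epilogue: pop r4=0x49, sp=0xad
epilogue: pop r3=0x03, sp=0xae
epilogue: pop r1=0x46, sp=0xaf
prologue pushed ['r1', 'r3', 'r4'] at ['0xae', '0xad', '0xac']

MEM = 0x49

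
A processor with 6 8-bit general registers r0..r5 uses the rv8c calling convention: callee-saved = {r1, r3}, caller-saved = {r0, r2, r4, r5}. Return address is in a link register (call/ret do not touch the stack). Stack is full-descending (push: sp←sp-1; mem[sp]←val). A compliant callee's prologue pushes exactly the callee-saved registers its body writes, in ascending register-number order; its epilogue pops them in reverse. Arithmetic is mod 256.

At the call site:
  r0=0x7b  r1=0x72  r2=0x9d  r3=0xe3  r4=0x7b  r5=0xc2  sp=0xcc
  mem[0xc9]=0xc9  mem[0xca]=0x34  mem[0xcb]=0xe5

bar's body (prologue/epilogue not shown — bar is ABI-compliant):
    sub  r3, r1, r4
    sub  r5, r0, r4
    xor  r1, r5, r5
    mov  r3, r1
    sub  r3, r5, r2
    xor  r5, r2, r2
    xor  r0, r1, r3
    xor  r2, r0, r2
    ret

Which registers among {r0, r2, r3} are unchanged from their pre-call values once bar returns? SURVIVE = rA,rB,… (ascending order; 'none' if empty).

SURVIVE = r3

prologue: push r1 -> mem[0xcb]=0x72, sp=0xcb
prologue: push r3 -> mem[0xca]=0xe3, sp=0xca
body[0] sub  r3, r1, r4 -> r3=0xf7
body[1] sub  r5, r0, r4 -> r5=0x00
body[2] xor  r1, r5, r5 -> r1=0x00
body[3] mov  r3, r1 -> r3=0x00
body[4] sub  r3, r5, r2 -> r3=0x63
body[5] xor  r5, r2, r2 -> r5=0x00
body[6] xor  r0, r1, r3 -> r0=0x63
body[7] xor  r2, r0, r2 -> r2=0xfe
epilogue: pop r3=0xe3, sp=0xcb
epilogue: pop r1=0x72, sp=0xcc
r0: caller-saved, written=True
r2: caller-saved, written=True
r3: callee-saved, written=True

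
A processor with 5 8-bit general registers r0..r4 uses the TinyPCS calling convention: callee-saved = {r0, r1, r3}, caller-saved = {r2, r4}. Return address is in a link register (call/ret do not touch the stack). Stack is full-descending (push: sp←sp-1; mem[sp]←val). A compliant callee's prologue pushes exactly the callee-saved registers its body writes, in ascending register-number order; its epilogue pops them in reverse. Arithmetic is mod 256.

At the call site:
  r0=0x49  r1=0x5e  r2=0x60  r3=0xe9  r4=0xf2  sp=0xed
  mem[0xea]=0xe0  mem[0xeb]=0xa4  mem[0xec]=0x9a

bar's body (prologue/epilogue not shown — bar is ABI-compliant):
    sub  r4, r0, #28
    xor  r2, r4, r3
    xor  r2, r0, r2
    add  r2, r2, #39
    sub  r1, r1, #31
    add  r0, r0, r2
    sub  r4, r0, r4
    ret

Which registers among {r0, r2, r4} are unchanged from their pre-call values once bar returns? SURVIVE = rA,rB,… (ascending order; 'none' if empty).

prologue: push r0 → mem[0xec]=0x49, sp=0xec
prologue: push r1 → mem[0xeb]=0x5e, sp=0xeb
body[0] sub  r4, r0, #28 → r4=0x2d
body[1] xor  r2, r4, r3 → r2=0xc4
body[2] xor  r2, r0, r2 → r2=0x8d
body[3] add  r2, r2, #39 → r2=0xb4
body[4] sub  r1, r1, #31 → r1=0x3f
body[5] add  r0, r0, r2 → r0=0xfd
body[6] sub  r4, r0, r4 → r4=0xd0
epilogue: pop r1=0x5e, sp=0xec
epilogue: pop r0=0x49, sp=0xed
r0: callee-saved, written=True
r2: caller-saved, written=True
r4: caller-saved, written=True

SURVIVE = r0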